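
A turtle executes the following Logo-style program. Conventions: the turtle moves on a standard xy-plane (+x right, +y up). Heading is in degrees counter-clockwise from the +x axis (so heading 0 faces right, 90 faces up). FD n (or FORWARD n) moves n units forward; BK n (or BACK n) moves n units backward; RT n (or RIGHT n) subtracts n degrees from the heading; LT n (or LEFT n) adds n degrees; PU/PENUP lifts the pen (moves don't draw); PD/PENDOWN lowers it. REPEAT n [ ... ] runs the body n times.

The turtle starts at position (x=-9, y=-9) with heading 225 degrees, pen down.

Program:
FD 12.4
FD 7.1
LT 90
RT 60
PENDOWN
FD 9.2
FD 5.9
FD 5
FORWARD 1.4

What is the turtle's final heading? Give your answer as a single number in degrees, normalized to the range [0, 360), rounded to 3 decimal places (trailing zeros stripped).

Answer: 255

Derivation:
Executing turtle program step by step:
Start: pos=(-9,-9), heading=225, pen down
FD 12.4: (-9,-9) -> (-17.768,-17.768) [heading=225, draw]
FD 7.1: (-17.768,-17.768) -> (-22.789,-22.789) [heading=225, draw]
LT 90: heading 225 -> 315
RT 60: heading 315 -> 255
PD: pen down
FD 9.2: (-22.789,-22.789) -> (-25.17,-31.675) [heading=255, draw]
FD 5.9: (-25.17,-31.675) -> (-26.697,-37.374) [heading=255, draw]
FD 5: (-26.697,-37.374) -> (-27.991,-42.204) [heading=255, draw]
FD 1.4: (-27.991,-42.204) -> (-28.353,-43.556) [heading=255, draw]
Final: pos=(-28.353,-43.556), heading=255, 6 segment(s) drawn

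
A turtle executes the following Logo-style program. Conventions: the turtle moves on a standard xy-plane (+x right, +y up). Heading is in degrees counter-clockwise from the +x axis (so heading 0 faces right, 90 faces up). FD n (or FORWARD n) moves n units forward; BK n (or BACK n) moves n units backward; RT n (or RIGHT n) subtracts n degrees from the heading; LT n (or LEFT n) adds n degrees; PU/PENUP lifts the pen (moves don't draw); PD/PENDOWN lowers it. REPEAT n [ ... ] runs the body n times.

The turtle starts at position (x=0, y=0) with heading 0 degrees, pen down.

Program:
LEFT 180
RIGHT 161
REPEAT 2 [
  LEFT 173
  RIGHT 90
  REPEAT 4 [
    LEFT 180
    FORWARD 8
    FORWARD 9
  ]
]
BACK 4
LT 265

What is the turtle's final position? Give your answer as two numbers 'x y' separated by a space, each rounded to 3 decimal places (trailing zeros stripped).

Answer: 3.985 0.349

Derivation:
Executing turtle program step by step:
Start: pos=(0,0), heading=0, pen down
LT 180: heading 0 -> 180
RT 161: heading 180 -> 19
REPEAT 2 [
  -- iteration 1/2 --
  LT 173: heading 19 -> 192
  RT 90: heading 192 -> 102
  REPEAT 4 [
    -- iteration 1/4 --
    LT 180: heading 102 -> 282
    FD 8: (0,0) -> (1.663,-7.825) [heading=282, draw]
    FD 9: (1.663,-7.825) -> (3.534,-16.629) [heading=282, draw]
    -- iteration 2/4 --
    LT 180: heading 282 -> 102
    FD 8: (3.534,-16.629) -> (1.871,-8.803) [heading=102, draw]
    FD 9: (1.871,-8.803) -> (0,0) [heading=102, draw]
    -- iteration 3/4 --
    LT 180: heading 102 -> 282
    FD 8: (0,0) -> (1.663,-7.825) [heading=282, draw]
    FD 9: (1.663,-7.825) -> (3.534,-16.629) [heading=282, draw]
    -- iteration 4/4 --
    LT 180: heading 282 -> 102
    FD 8: (3.534,-16.629) -> (1.871,-8.803) [heading=102, draw]
    FD 9: (1.871,-8.803) -> (0,0) [heading=102, draw]
  ]
  -- iteration 2/2 --
  LT 173: heading 102 -> 275
  RT 90: heading 275 -> 185
  REPEAT 4 [
    -- iteration 1/4 --
    LT 180: heading 185 -> 5
    FD 8: (0,0) -> (7.97,0.697) [heading=5, draw]
    FD 9: (7.97,0.697) -> (16.935,1.482) [heading=5, draw]
    -- iteration 2/4 --
    LT 180: heading 5 -> 185
    FD 8: (16.935,1.482) -> (8.966,0.784) [heading=185, draw]
    FD 9: (8.966,0.784) -> (0,0) [heading=185, draw]
    -- iteration 3/4 --
    LT 180: heading 185 -> 5
    FD 8: (0,0) -> (7.97,0.697) [heading=5, draw]
    FD 9: (7.97,0.697) -> (16.935,1.482) [heading=5, draw]
    -- iteration 4/4 --
    LT 180: heading 5 -> 185
    FD 8: (16.935,1.482) -> (8.966,0.784) [heading=185, draw]
    FD 9: (8.966,0.784) -> (0,0) [heading=185, draw]
  ]
]
BK 4: (0,0) -> (3.985,0.349) [heading=185, draw]
LT 265: heading 185 -> 90
Final: pos=(3.985,0.349), heading=90, 17 segment(s) drawn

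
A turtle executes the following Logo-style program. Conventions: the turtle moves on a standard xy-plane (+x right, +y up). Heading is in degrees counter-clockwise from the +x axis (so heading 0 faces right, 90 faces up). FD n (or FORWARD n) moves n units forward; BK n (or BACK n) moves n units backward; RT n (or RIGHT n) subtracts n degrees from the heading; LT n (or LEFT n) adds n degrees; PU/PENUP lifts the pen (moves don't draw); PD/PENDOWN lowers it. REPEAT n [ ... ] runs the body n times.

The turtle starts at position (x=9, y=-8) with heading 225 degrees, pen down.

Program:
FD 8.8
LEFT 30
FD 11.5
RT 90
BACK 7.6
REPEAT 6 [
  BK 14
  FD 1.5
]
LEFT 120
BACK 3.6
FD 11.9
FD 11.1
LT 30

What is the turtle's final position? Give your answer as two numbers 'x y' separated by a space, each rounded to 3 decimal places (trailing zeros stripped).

Answer: 84.608 -65.448

Derivation:
Executing turtle program step by step:
Start: pos=(9,-8), heading=225, pen down
FD 8.8: (9,-8) -> (2.777,-14.223) [heading=225, draw]
LT 30: heading 225 -> 255
FD 11.5: (2.777,-14.223) -> (-0.199,-25.331) [heading=255, draw]
RT 90: heading 255 -> 165
BK 7.6: (-0.199,-25.331) -> (7.142,-27.298) [heading=165, draw]
REPEAT 6 [
  -- iteration 1/6 --
  BK 14: (7.142,-27.298) -> (20.665,-30.921) [heading=165, draw]
  FD 1.5: (20.665,-30.921) -> (19.216,-30.533) [heading=165, draw]
  -- iteration 2/6 --
  BK 14: (19.216,-30.533) -> (32.739,-34.156) [heading=165, draw]
  FD 1.5: (32.739,-34.156) -> (31.29,-33.768) [heading=165, draw]
  -- iteration 3/6 --
  BK 14: (31.29,-33.768) -> (44.813,-37.392) [heading=165, draw]
  FD 1.5: (44.813,-37.392) -> (43.364,-37.003) [heading=165, draw]
  -- iteration 4/6 --
  BK 14: (43.364,-37.003) -> (56.887,-40.627) [heading=165, draw]
  FD 1.5: (56.887,-40.627) -> (55.438,-40.239) [heading=165, draw]
  -- iteration 5/6 --
  BK 14: (55.438,-40.239) -> (68.961,-43.862) [heading=165, draw]
  FD 1.5: (68.961,-43.862) -> (67.512,-43.474) [heading=165, draw]
  -- iteration 6/6 --
  BK 14: (67.512,-43.474) -> (81.035,-47.097) [heading=165, draw]
  FD 1.5: (81.035,-47.097) -> (79.587,-46.709) [heading=165, draw]
]
LT 120: heading 165 -> 285
BK 3.6: (79.587,-46.709) -> (78.655,-43.232) [heading=285, draw]
FD 11.9: (78.655,-43.232) -> (81.735,-54.726) [heading=285, draw]
FD 11.1: (81.735,-54.726) -> (84.608,-65.448) [heading=285, draw]
LT 30: heading 285 -> 315
Final: pos=(84.608,-65.448), heading=315, 18 segment(s) drawn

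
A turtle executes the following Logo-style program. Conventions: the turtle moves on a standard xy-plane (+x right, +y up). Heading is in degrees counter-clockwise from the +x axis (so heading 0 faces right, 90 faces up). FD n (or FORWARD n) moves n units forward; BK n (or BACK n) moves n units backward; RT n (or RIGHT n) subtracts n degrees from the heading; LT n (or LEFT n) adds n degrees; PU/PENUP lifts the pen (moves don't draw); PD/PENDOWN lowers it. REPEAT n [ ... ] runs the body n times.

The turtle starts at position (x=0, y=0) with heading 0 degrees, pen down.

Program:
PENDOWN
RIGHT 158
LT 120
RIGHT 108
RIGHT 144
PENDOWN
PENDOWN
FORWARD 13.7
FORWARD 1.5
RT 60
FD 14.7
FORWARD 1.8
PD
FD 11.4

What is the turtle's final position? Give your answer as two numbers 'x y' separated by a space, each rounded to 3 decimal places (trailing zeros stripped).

Answer: 32.675 19.128

Derivation:
Executing turtle program step by step:
Start: pos=(0,0), heading=0, pen down
PD: pen down
RT 158: heading 0 -> 202
LT 120: heading 202 -> 322
RT 108: heading 322 -> 214
RT 144: heading 214 -> 70
PD: pen down
PD: pen down
FD 13.7: (0,0) -> (4.686,12.874) [heading=70, draw]
FD 1.5: (4.686,12.874) -> (5.199,14.283) [heading=70, draw]
RT 60: heading 70 -> 10
FD 14.7: (5.199,14.283) -> (19.675,16.836) [heading=10, draw]
FD 1.8: (19.675,16.836) -> (21.448,17.149) [heading=10, draw]
PD: pen down
FD 11.4: (21.448,17.149) -> (32.675,19.128) [heading=10, draw]
Final: pos=(32.675,19.128), heading=10, 5 segment(s) drawn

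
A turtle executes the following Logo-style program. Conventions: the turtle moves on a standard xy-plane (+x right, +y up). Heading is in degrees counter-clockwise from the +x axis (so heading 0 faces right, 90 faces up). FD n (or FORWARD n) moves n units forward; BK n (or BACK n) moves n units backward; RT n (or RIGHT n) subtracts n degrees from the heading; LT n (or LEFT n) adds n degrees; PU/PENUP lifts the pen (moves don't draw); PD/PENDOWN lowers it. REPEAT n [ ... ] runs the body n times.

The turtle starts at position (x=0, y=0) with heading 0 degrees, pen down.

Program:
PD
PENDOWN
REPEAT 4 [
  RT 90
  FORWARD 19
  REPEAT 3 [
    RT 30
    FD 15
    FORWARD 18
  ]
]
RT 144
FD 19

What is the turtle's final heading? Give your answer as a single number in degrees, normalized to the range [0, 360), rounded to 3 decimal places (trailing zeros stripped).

Answer: 216

Derivation:
Executing turtle program step by step:
Start: pos=(0,0), heading=0, pen down
PD: pen down
PD: pen down
REPEAT 4 [
  -- iteration 1/4 --
  RT 90: heading 0 -> 270
  FD 19: (0,0) -> (0,-19) [heading=270, draw]
  REPEAT 3 [
    -- iteration 1/3 --
    RT 30: heading 270 -> 240
    FD 15: (0,-19) -> (-7.5,-31.99) [heading=240, draw]
    FD 18: (-7.5,-31.99) -> (-16.5,-47.579) [heading=240, draw]
    -- iteration 2/3 --
    RT 30: heading 240 -> 210
    FD 15: (-16.5,-47.579) -> (-29.49,-55.079) [heading=210, draw]
    FD 18: (-29.49,-55.079) -> (-45.079,-64.079) [heading=210, draw]
    -- iteration 3/3 --
    RT 30: heading 210 -> 180
    FD 15: (-45.079,-64.079) -> (-60.079,-64.079) [heading=180, draw]
    FD 18: (-60.079,-64.079) -> (-78.079,-64.079) [heading=180, draw]
  ]
  -- iteration 2/4 --
  RT 90: heading 180 -> 90
  FD 19: (-78.079,-64.079) -> (-78.079,-45.079) [heading=90, draw]
  REPEAT 3 [
    -- iteration 1/3 --
    RT 30: heading 90 -> 60
    FD 15: (-78.079,-45.079) -> (-70.579,-32.088) [heading=60, draw]
    FD 18: (-70.579,-32.088) -> (-61.579,-16.5) [heading=60, draw]
    -- iteration 2/3 --
    RT 30: heading 60 -> 30
    FD 15: (-61.579,-16.5) -> (-48.588,-9) [heading=30, draw]
    FD 18: (-48.588,-9) -> (-33,0) [heading=30, draw]
    -- iteration 3/3 --
    RT 30: heading 30 -> 0
    FD 15: (-33,0) -> (-18,0) [heading=0, draw]
    FD 18: (-18,0) -> (0,0) [heading=0, draw]
  ]
  -- iteration 3/4 --
  RT 90: heading 0 -> 270
  FD 19: (0,0) -> (0,-19) [heading=270, draw]
  REPEAT 3 [
    -- iteration 1/3 --
    RT 30: heading 270 -> 240
    FD 15: (0,-19) -> (-7.5,-31.99) [heading=240, draw]
    FD 18: (-7.5,-31.99) -> (-16.5,-47.579) [heading=240, draw]
    -- iteration 2/3 --
    RT 30: heading 240 -> 210
    FD 15: (-16.5,-47.579) -> (-29.49,-55.079) [heading=210, draw]
    FD 18: (-29.49,-55.079) -> (-45.079,-64.079) [heading=210, draw]
    -- iteration 3/3 --
    RT 30: heading 210 -> 180
    FD 15: (-45.079,-64.079) -> (-60.079,-64.079) [heading=180, draw]
    FD 18: (-60.079,-64.079) -> (-78.079,-64.079) [heading=180, draw]
  ]
  -- iteration 4/4 --
  RT 90: heading 180 -> 90
  FD 19: (-78.079,-64.079) -> (-78.079,-45.079) [heading=90, draw]
  REPEAT 3 [
    -- iteration 1/3 --
    RT 30: heading 90 -> 60
    FD 15: (-78.079,-45.079) -> (-70.579,-32.088) [heading=60, draw]
    FD 18: (-70.579,-32.088) -> (-61.579,-16.5) [heading=60, draw]
    -- iteration 2/3 --
    RT 30: heading 60 -> 30
    FD 15: (-61.579,-16.5) -> (-48.588,-9) [heading=30, draw]
    FD 18: (-48.588,-9) -> (-33,0) [heading=30, draw]
    -- iteration 3/3 --
    RT 30: heading 30 -> 0
    FD 15: (-33,0) -> (-18,0) [heading=0, draw]
    FD 18: (-18,0) -> (0,0) [heading=0, draw]
  ]
]
RT 144: heading 0 -> 216
FD 19: (0,0) -> (-15.371,-11.168) [heading=216, draw]
Final: pos=(-15.371,-11.168), heading=216, 29 segment(s) drawn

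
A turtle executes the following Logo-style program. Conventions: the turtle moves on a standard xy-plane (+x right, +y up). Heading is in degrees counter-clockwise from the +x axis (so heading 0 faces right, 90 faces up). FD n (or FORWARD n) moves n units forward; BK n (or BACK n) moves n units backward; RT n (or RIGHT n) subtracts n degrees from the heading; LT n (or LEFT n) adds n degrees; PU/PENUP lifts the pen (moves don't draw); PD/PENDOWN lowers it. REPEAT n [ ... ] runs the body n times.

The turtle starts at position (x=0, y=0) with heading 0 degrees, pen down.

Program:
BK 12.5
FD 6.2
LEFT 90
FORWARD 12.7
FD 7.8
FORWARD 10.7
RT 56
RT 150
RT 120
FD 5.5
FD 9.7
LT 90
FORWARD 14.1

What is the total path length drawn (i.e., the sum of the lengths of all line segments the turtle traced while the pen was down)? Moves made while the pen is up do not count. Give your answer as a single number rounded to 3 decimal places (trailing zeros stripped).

Executing turtle program step by step:
Start: pos=(0,0), heading=0, pen down
BK 12.5: (0,0) -> (-12.5,0) [heading=0, draw]
FD 6.2: (-12.5,0) -> (-6.3,0) [heading=0, draw]
LT 90: heading 0 -> 90
FD 12.7: (-6.3,0) -> (-6.3,12.7) [heading=90, draw]
FD 7.8: (-6.3,12.7) -> (-6.3,20.5) [heading=90, draw]
FD 10.7: (-6.3,20.5) -> (-6.3,31.2) [heading=90, draw]
RT 56: heading 90 -> 34
RT 150: heading 34 -> 244
RT 120: heading 244 -> 124
FD 5.5: (-6.3,31.2) -> (-9.376,35.76) [heading=124, draw]
FD 9.7: (-9.376,35.76) -> (-14.8,43.801) [heading=124, draw]
LT 90: heading 124 -> 214
FD 14.1: (-14.8,43.801) -> (-26.489,35.917) [heading=214, draw]
Final: pos=(-26.489,35.917), heading=214, 8 segment(s) drawn

Segment lengths:
  seg 1: (0,0) -> (-12.5,0), length = 12.5
  seg 2: (-12.5,0) -> (-6.3,0), length = 6.2
  seg 3: (-6.3,0) -> (-6.3,12.7), length = 12.7
  seg 4: (-6.3,12.7) -> (-6.3,20.5), length = 7.8
  seg 5: (-6.3,20.5) -> (-6.3,31.2), length = 10.7
  seg 6: (-6.3,31.2) -> (-9.376,35.76), length = 5.5
  seg 7: (-9.376,35.76) -> (-14.8,43.801), length = 9.7
  seg 8: (-14.8,43.801) -> (-26.489,35.917), length = 14.1
Total = 79.2

Answer: 79.2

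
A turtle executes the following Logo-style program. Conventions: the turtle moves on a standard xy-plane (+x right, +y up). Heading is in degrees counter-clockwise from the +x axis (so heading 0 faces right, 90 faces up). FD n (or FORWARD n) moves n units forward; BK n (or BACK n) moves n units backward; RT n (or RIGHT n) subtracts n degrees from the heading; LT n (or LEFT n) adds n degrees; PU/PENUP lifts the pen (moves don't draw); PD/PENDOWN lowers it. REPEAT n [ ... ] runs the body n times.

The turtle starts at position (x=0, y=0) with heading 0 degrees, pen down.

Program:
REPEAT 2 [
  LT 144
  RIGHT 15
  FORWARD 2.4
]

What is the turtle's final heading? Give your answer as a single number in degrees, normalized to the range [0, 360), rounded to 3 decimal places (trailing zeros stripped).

Executing turtle program step by step:
Start: pos=(0,0), heading=0, pen down
REPEAT 2 [
  -- iteration 1/2 --
  LT 144: heading 0 -> 144
  RT 15: heading 144 -> 129
  FD 2.4: (0,0) -> (-1.51,1.865) [heading=129, draw]
  -- iteration 2/2 --
  LT 144: heading 129 -> 273
  RT 15: heading 273 -> 258
  FD 2.4: (-1.51,1.865) -> (-2.009,-0.482) [heading=258, draw]
]
Final: pos=(-2.009,-0.482), heading=258, 2 segment(s) drawn

Answer: 258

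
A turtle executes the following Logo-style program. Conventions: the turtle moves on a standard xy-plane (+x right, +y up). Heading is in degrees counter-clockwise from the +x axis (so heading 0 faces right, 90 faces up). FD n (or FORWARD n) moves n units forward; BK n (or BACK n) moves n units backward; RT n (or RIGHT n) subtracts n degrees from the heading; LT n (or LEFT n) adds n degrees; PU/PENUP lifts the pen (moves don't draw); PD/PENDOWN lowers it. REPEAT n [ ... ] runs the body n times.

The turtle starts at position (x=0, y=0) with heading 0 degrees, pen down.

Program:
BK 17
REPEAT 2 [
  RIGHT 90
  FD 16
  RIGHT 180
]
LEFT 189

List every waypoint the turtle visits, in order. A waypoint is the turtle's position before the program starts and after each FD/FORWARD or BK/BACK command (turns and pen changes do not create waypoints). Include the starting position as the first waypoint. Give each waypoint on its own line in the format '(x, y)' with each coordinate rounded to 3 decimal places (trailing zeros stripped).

Answer: (0, 0)
(-17, 0)
(-17, -16)
(-1, -16)

Derivation:
Executing turtle program step by step:
Start: pos=(0,0), heading=0, pen down
BK 17: (0,0) -> (-17,0) [heading=0, draw]
REPEAT 2 [
  -- iteration 1/2 --
  RT 90: heading 0 -> 270
  FD 16: (-17,0) -> (-17,-16) [heading=270, draw]
  RT 180: heading 270 -> 90
  -- iteration 2/2 --
  RT 90: heading 90 -> 0
  FD 16: (-17,-16) -> (-1,-16) [heading=0, draw]
  RT 180: heading 0 -> 180
]
LT 189: heading 180 -> 9
Final: pos=(-1,-16), heading=9, 3 segment(s) drawn
Waypoints (4 total):
(0, 0)
(-17, 0)
(-17, -16)
(-1, -16)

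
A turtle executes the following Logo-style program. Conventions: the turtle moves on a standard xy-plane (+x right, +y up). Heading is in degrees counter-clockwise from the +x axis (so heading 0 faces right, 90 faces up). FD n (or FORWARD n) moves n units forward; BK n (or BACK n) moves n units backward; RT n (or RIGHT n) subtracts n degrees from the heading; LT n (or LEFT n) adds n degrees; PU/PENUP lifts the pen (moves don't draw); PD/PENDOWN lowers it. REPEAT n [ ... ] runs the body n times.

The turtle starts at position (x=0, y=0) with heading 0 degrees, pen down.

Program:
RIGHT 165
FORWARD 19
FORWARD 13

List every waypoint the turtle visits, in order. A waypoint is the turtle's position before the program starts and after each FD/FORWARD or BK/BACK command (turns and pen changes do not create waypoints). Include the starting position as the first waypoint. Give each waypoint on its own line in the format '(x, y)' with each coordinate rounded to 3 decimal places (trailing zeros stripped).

Executing turtle program step by step:
Start: pos=(0,0), heading=0, pen down
RT 165: heading 0 -> 195
FD 19: (0,0) -> (-18.353,-4.918) [heading=195, draw]
FD 13: (-18.353,-4.918) -> (-30.91,-8.282) [heading=195, draw]
Final: pos=(-30.91,-8.282), heading=195, 2 segment(s) drawn
Waypoints (3 total):
(0, 0)
(-18.353, -4.918)
(-30.91, -8.282)

Answer: (0, 0)
(-18.353, -4.918)
(-30.91, -8.282)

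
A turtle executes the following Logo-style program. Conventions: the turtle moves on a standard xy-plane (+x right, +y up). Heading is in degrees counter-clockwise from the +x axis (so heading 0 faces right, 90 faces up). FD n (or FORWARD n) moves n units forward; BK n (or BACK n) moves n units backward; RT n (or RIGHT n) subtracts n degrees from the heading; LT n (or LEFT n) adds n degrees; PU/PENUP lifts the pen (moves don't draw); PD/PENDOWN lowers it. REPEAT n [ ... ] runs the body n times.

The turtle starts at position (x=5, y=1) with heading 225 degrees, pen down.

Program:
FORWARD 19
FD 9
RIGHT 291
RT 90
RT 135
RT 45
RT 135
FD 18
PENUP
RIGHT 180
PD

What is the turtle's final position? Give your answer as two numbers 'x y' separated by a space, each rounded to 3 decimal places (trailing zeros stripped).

Executing turtle program step by step:
Start: pos=(5,1), heading=225, pen down
FD 19: (5,1) -> (-8.435,-12.435) [heading=225, draw]
FD 9: (-8.435,-12.435) -> (-14.799,-18.799) [heading=225, draw]
RT 291: heading 225 -> 294
RT 90: heading 294 -> 204
RT 135: heading 204 -> 69
RT 45: heading 69 -> 24
RT 135: heading 24 -> 249
FD 18: (-14.799,-18.799) -> (-21.25,-35.603) [heading=249, draw]
PU: pen up
RT 180: heading 249 -> 69
PD: pen down
Final: pos=(-21.25,-35.603), heading=69, 3 segment(s) drawn

Answer: -21.25 -35.603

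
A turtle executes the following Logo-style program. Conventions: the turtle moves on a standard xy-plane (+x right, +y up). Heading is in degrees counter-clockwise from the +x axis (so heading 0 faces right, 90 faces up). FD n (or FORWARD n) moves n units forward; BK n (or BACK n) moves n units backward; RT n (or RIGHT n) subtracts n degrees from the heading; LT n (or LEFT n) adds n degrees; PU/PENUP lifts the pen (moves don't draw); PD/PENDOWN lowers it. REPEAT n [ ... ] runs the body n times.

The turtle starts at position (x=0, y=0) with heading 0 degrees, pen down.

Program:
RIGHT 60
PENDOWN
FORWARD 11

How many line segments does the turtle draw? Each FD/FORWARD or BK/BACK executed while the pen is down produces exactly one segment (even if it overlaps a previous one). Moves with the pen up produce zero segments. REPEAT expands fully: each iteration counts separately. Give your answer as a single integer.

Answer: 1

Derivation:
Executing turtle program step by step:
Start: pos=(0,0), heading=0, pen down
RT 60: heading 0 -> 300
PD: pen down
FD 11: (0,0) -> (5.5,-9.526) [heading=300, draw]
Final: pos=(5.5,-9.526), heading=300, 1 segment(s) drawn
Segments drawn: 1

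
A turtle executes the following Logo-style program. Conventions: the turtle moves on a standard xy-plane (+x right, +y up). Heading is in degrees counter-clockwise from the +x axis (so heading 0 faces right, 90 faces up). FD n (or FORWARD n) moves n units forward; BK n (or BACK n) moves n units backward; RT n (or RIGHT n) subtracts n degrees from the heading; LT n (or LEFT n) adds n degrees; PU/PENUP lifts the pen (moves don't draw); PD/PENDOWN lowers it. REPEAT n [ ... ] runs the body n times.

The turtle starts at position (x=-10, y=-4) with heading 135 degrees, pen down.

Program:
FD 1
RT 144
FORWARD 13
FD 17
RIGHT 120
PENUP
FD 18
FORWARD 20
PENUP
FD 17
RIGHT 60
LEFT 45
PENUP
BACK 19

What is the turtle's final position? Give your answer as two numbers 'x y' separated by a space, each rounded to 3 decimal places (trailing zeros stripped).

Answer: -0.318 -39.561

Derivation:
Executing turtle program step by step:
Start: pos=(-10,-4), heading=135, pen down
FD 1: (-10,-4) -> (-10.707,-3.293) [heading=135, draw]
RT 144: heading 135 -> 351
FD 13: (-10.707,-3.293) -> (2.133,-5.327) [heading=351, draw]
FD 17: (2.133,-5.327) -> (18.924,-7.986) [heading=351, draw]
RT 120: heading 351 -> 231
PU: pen up
FD 18: (18.924,-7.986) -> (7.596,-21.975) [heading=231, move]
FD 20: (7.596,-21.975) -> (-4.991,-37.517) [heading=231, move]
PU: pen up
FD 17: (-4.991,-37.517) -> (-15.689,-50.729) [heading=231, move]
RT 60: heading 231 -> 171
LT 45: heading 171 -> 216
PU: pen up
BK 19: (-15.689,-50.729) -> (-0.318,-39.561) [heading=216, move]
Final: pos=(-0.318,-39.561), heading=216, 3 segment(s) drawn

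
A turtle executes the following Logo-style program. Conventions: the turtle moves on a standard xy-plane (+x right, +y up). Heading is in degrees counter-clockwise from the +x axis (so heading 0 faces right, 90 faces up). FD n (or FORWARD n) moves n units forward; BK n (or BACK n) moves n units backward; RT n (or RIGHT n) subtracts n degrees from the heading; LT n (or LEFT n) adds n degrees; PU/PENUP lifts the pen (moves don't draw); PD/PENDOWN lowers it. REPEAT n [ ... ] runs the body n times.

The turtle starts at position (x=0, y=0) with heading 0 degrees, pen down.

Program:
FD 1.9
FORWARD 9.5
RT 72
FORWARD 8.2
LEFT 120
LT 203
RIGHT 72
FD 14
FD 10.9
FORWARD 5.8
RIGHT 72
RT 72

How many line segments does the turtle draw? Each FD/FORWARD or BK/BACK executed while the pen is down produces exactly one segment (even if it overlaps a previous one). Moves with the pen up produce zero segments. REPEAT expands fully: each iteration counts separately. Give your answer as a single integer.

Answer: 6

Derivation:
Executing turtle program step by step:
Start: pos=(0,0), heading=0, pen down
FD 1.9: (0,0) -> (1.9,0) [heading=0, draw]
FD 9.5: (1.9,0) -> (11.4,0) [heading=0, draw]
RT 72: heading 0 -> 288
FD 8.2: (11.4,0) -> (13.934,-7.799) [heading=288, draw]
LT 120: heading 288 -> 48
LT 203: heading 48 -> 251
RT 72: heading 251 -> 179
FD 14: (13.934,-7.799) -> (-0.064,-7.554) [heading=179, draw]
FD 10.9: (-0.064,-7.554) -> (-10.962,-7.364) [heading=179, draw]
FD 5.8: (-10.962,-7.364) -> (-16.761,-7.263) [heading=179, draw]
RT 72: heading 179 -> 107
RT 72: heading 107 -> 35
Final: pos=(-16.761,-7.263), heading=35, 6 segment(s) drawn
Segments drawn: 6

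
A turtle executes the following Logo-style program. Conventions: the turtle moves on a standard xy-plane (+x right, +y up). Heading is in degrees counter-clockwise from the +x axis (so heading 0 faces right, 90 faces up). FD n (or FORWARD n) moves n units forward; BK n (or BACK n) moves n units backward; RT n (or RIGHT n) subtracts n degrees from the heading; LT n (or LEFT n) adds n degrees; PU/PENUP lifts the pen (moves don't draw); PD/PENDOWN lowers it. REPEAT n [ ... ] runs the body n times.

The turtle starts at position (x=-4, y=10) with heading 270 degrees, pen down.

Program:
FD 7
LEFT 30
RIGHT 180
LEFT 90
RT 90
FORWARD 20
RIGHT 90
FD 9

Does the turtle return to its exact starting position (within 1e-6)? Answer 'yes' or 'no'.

Executing turtle program step by step:
Start: pos=(-4,10), heading=270, pen down
FD 7: (-4,10) -> (-4,3) [heading=270, draw]
LT 30: heading 270 -> 300
RT 180: heading 300 -> 120
LT 90: heading 120 -> 210
RT 90: heading 210 -> 120
FD 20: (-4,3) -> (-14,20.321) [heading=120, draw]
RT 90: heading 120 -> 30
FD 9: (-14,20.321) -> (-6.206,24.821) [heading=30, draw]
Final: pos=(-6.206,24.821), heading=30, 3 segment(s) drawn

Start position: (-4, 10)
Final position: (-6.206, 24.821)
Distance = 14.984; >= 1e-6 -> NOT closed

Answer: no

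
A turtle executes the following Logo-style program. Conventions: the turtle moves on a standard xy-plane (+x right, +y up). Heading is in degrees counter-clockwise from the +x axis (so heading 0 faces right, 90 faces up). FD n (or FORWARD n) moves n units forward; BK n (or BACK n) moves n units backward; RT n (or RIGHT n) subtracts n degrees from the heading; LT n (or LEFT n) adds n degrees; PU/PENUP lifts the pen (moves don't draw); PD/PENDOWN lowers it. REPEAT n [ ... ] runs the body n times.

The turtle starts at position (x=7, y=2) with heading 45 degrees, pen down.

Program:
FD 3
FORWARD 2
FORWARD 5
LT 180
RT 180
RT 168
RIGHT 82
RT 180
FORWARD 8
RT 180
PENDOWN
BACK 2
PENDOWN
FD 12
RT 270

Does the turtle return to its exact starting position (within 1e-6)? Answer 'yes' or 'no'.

Answer: no

Derivation:
Executing turtle program step by step:
Start: pos=(7,2), heading=45, pen down
FD 3: (7,2) -> (9.121,4.121) [heading=45, draw]
FD 2: (9.121,4.121) -> (10.536,5.536) [heading=45, draw]
FD 5: (10.536,5.536) -> (14.071,9.071) [heading=45, draw]
LT 180: heading 45 -> 225
RT 180: heading 225 -> 45
RT 168: heading 45 -> 237
RT 82: heading 237 -> 155
RT 180: heading 155 -> 335
FD 8: (14.071,9.071) -> (21.322,5.69) [heading=335, draw]
RT 180: heading 335 -> 155
PD: pen down
BK 2: (21.322,5.69) -> (23.134,4.845) [heading=155, draw]
PD: pen down
FD 12: (23.134,4.845) -> (12.258,9.916) [heading=155, draw]
RT 270: heading 155 -> 245
Final: pos=(12.258,9.916), heading=245, 6 segment(s) drawn

Start position: (7, 2)
Final position: (12.258, 9.916)
Distance = 9.504; >= 1e-6 -> NOT closed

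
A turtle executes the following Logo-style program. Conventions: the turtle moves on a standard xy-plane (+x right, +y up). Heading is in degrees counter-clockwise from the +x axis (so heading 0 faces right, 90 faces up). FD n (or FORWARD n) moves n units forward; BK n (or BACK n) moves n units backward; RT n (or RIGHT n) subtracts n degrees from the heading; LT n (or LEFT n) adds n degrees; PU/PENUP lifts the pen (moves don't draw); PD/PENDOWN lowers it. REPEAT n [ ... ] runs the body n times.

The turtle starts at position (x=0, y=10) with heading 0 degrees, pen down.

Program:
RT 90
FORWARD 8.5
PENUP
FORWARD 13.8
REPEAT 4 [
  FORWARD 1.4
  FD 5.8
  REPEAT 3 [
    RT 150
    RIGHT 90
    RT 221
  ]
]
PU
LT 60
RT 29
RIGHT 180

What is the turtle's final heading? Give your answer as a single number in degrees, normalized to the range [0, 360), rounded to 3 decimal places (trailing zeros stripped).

Answer: 349

Derivation:
Executing turtle program step by step:
Start: pos=(0,10), heading=0, pen down
RT 90: heading 0 -> 270
FD 8.5: (0,10) -> (0,1.5) [heading=270, draw]
PU: pen up
FD 13.8: (0,1.5) -> (0,-12.3) [heading=270, move]
REPEAT 4 [
  -- iteration 1/4 --
  FD 1.4: (0,-12.3) -> (0,-13.7) [heading=270, move]
  FD 5.8: (0,-13.7) -> (0,-19.5) [heading=270, move]
  REPEAT 3 [
    -- iteration 1/3 --
    RT 150: heading 270 -> 120
    RT 90: heading 120 -> 30
    RT 221: heading 30 -> 169
    -- iteration 2/3 --
    RT 150: heading 169 -> 19
    RT 90: heading 19 -> 289
    RT 221: heading 289 -> 68
    -- iteration 3/3 --
    RT 150: heading 68 -> 278
    RT 90: heading 278 -> 188
    RT 221: heading 188 -> 327
  ]
  -- iteration 2/4 --
  FD 1.4: (0,-19.5) -> (1.174,-20.262) [heading=327, move]
  FD 5.8: (1.174,-20.262) -> (6.038,-23.421) [heading=327, move]
  REPEAT 3 [
    -- iteration 1/3 --
    RT 150: heading 327 -> 177
    RT 90: heading 177 -> 87
    RT 221: heading 87 -> 226
    -- iteration 2/3 --
    RT 150: heading 226 -> 76
    RT 90: heading 76 -> 346
    RT 221: heading 346 -> 125
    -- iteration 3/3 --
    RT 150: heading 125 -> 335
    RT 90: heading 335 -> 245
    RT 221: heading 245 -> 24
  ]
  -- iteration 3/4 --
  FD 1.4: (6.038,-23.421) -> (7.317,-22.852) [heading=24, move]
  FD 5.8: (7.317,-22.852) -> (12.616,-20.493) [heading=24, move]
  REPEAT 3 [
    -- iteration 1/3 --
    RT 150: heading 24 -> 234
    RT 90: heading 234 -> 144
    RT 221: heading 144 -> 283
    -- iteration 2/3 --
    RT 150: heading 283 -> 133
    RT 90: heading 133 -> 43
    RT 221: heading 43 -> 182
    -- iteration 3/3 --
    RT 150: heading 182 -> 32
    RT 90: heading 32 -> 302
    RT 221: heading 302 -> 81
  ]
  -- iteration 4/4 --
  FD 1.4: (12.616,-20.493) -> (12.835,-19.11) [heading=81, move]
  FD 5.8: (12.835,-19.11) -> (13.742,-13.382) [heading=81, move]
  REPEAT 3 [
    -- iteration 1/3 --
    RT 150: heading 81 -> 291
    RT 90: heading 291 -> 201
    RT 221: heading 201 -> 340
    -- iteration 2/3 --
    RT 150: heading 340 -> 190
    RT 90: heading 190 -> 100
    RT 221: heading 100 -> 239
    -- iteration 3/3 --
    RT 150: heading 239 -> 89
    RT 90: heading 89 -> 359
    RT 221: heading 359 -> 138
  ]
]
PU: pen up
LT 60: heading 138 -> 198
RT 29: heading 198 -> 169
RT 180: heading 169 -> 349
Final: pos=(13.742,-13.382), heading=349, 1 segment(s) drawn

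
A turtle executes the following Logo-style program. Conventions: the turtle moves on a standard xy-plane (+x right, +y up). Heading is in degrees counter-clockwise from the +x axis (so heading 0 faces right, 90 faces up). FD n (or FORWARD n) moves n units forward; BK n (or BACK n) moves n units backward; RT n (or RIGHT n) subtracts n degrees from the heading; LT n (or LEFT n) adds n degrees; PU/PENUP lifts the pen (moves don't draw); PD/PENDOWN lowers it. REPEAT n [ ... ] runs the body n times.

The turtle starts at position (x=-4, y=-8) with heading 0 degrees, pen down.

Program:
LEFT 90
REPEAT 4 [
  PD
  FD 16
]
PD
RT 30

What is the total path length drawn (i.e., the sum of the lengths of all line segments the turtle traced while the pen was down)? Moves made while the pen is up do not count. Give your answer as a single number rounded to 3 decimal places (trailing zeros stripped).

Answer: 64

Derivation:
Executing turtle program step by step:
Start: pos=(-4,-8), heading=0, pen down
LT 90: heading 0 -> 90
REPEAT 4 [
  -- iteration 1/4 --
  PD: pen down
  FD 16: (-4,-8) -> (-4,8) [heading=90, draw]
  -- iteration 2/4 --
  PD: pen down
  FD 16: (-4,8) -> (-4,24) [heading=90, draw]
  -- iteration 3/4 --
  PD: pen down
  FD 16: (-4,24) -> (-4,40) [heading=90, draw]
  -- iteration 4/4 --
  PD: pen down
  FD 16: (-4,40) -> (-4,56) [heading=90, draw]
]
PD: pen down
RT 30: heading 90 -> 60
Final: pos=(-4,56), heading=60, 4 segment(s) drawn

Segment lengths:
  seg 1: (-4,-8) -> (-4,8), length = 16
  seg 2: (-4,8) -> (-4,24), length = 16
  seg 3: (-4,24) -> (-4,40), length = 16
  seg 4: (-4,40) -> (-4,56), length = 16
Total = 64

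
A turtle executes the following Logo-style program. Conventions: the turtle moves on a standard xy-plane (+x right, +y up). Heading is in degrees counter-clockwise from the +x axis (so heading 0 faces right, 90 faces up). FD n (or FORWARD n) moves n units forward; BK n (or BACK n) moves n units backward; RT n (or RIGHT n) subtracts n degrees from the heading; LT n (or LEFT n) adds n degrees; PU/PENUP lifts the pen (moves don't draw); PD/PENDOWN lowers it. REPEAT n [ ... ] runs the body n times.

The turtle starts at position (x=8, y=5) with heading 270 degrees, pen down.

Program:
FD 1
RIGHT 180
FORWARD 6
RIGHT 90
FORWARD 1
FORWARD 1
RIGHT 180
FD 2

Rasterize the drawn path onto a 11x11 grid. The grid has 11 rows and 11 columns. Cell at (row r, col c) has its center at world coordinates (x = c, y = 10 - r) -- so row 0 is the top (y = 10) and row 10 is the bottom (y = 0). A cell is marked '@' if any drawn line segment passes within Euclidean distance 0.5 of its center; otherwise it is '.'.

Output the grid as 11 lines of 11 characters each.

Segment 0: (8,5) -> (8,4)
Segment 1: (8,4) -> (8,10)
Segment 2: (8,10) -> (9,10)
Segment 3: (9,10) -> (10,10)
Segment 4: (10,10) -> (8,10)

Answer: ........@@@
........@..
........@..
........@..
........@..
........@..
........@..
...........
...........
...........
...........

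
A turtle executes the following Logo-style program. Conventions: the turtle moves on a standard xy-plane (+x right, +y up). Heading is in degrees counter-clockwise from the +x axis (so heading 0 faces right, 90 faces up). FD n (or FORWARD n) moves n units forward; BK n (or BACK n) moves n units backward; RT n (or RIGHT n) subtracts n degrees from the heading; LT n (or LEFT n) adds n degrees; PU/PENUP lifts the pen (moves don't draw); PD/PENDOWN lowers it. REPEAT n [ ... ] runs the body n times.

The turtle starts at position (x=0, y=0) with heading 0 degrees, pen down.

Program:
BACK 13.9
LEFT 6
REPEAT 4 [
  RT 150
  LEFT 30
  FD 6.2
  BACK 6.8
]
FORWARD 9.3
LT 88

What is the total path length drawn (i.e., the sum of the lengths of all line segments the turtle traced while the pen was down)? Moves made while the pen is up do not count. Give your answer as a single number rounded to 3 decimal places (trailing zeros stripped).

Answer: 75.2

Derivation:
Executing turtle program step by step:
Start: pos=(0,0), heading=0, pen down
BK 13.9: (0,0) -> (-13.9,0) [heading=0, draw]
LT 6: heading 0 -> 6
REPEAT 4 [
  -- iteration 1/4 --
  RT 150: heading 6 -> 216
  LT 30: heading 216 -> 246
  FD 6.2: (-13.9,0) -> (-16.422,-5.664) [heading=246, draw]
  BK 6.8: (-16.422,-5.664) -> (-13.656,0.548) [heading=246, draw]
  -- iteration 2/4 --
  RT 150: heading 246 -> 96
  LT 30: heading 96 -> 126
  FD 6.2: (-13.656,0.548) -> (-17.3,5.564) [heading=126, draw]
  BK 6.8: (-17.3,5.564) -> (-13.303,0.063) [heading=126, draw]
  -- iteration 3/4 --
  RT 150: heading 126 -> 336
  LT 30: heading 336 -> 6
  FD 6.2: (-13.303,0.063) -> (-7.137,0.711) [heading=6, draw]
  BK 6.8: (-7.137,0.711) -> (-13.9,0) [heading=6, draw]
  -- iteration 4/4 --
  RT 150: heading 6 -> 216
  LT 30: heading 216 -> 246
  FD 6.2: (-13.9,0) -> (-16.422,-5.664) [heading=246, draw]
  BK 6.8: (-16.422,-5.664) -> (-13.656,0.548) [heading=246, draw]
]
FD 9.3: (-13.656,0.548) -> (-17.439,-7.948) [heading=246, draw]
LT 88: heading 246 -> 334
Final: pos=(-17.439,-7.948), heading=334, 10 segment(s) drawn

Segment lengths:
  seg 1: (0,0) -> (-13.9,0), length = 13.9
  seg 2: (-13.9,0) -> (-16.422,-5.664), length = 6.2
  seg 3: (-16.422,-5.664) -> (-13.656,0.548), length = 6.8
  seg 4: (-13.656,0.548) -> (-17.3,5.564), length = 6.2
  seg 5: (-17.3,5.564) -> (-13.303,0.063), length = 6.8
  seg 6: (-13.303,0.063) -> (-7.137,0.711), length = 6.2
  seg 7: (-7.137,0.711) -> (-13.9,0), length = 6.8
  seg 8: (-13.9,0) -> (-16.422,-5.664), length = 6.2
  seg 9: (-16.422,-5.664) -> (-13.656,0.548), length = 6.8
  seg 10: (-13.656,0.548) -> (-17.439,-7.948), length = 9.3
Total = 75.2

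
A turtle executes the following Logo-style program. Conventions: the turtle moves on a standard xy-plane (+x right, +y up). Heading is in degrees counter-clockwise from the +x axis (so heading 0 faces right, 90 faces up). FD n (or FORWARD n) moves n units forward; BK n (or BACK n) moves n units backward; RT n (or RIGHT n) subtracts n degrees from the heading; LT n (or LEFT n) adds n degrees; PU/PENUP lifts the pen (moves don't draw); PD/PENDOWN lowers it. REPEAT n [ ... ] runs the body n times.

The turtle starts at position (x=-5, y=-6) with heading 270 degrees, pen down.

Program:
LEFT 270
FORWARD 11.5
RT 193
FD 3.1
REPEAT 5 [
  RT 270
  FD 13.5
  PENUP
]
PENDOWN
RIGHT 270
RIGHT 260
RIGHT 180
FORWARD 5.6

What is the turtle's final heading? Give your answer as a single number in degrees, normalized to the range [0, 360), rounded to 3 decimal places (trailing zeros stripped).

Answer: 87

Derivation:
Executing turtle program step by step:
Start: pos=(-5,-6), heading=270, pen down
LT 270: heading 270 -> 180
FD 11.5: (-5,-6) -> (-16.5,-6) [heading=180, draw]
RT 193: heading 180 -> 347
FD 3.1: (-16.5,-6) -> (-13.479,-6.697) [heading=347, draw]
REPEAT 5 [
  -- iteration 1/5 --
  RT 270: heading 347 -> 77
  FD 13.5: (-13.479,-6.697) -> (-10.443,6.457) [heading=77, draw]
  PU: pen up
  -- iteration 2/5 --
  RT 270: heading 77 -> 167
  FD 13.5: (-10.443,6.457) -> (-23.597,9.493) [heading=167, move]
  PU: pen up
  -- iteration 3/5 --
  RT 270: heading 167 -> 257
  FD 13.5: (-23.597,9.493) -> (-26.633,-3.661) [heading=257, move]
  PU: pen up
  -- iteration 4/5 --
  RT 270: heading 257 -> 347
  FD 13.5: (-26.633,-3.661) -> (-13.479,-6.697) [heading=347, move]
  PU: pen up
  -- iteration 5/5 --
  RT 270: heading 347 -> 77
  FD 13.5: (-13.479,-6.697) -> (-10.443,6.457) [heading=77, move]
  PU: pen up
]
PD: pen down
RT 270: heading 77 -> 167
RT 260: heading 167 -> 267
RT 180: heading 267 -> 87
FD 5.6: (-10.443,6.457) -> (-10.15,12.049) [heading=87, draw]
Final: pos=(-10.15,12.049), heading=87, 4 segment(s) drawn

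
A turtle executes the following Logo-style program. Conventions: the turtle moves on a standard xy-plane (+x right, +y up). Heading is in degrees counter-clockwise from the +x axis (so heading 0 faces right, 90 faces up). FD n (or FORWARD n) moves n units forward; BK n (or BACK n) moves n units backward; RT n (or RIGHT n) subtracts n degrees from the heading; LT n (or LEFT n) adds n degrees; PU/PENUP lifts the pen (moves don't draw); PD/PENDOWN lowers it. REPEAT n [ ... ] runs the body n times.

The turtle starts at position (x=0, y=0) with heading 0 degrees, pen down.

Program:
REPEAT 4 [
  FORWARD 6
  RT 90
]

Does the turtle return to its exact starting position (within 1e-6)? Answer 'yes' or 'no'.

Answer: yes

Derivation:
Executing turtle program step by step:
Start: pos=(0,0), heading=0, pen down
REPEAT 4 [
  -- iteration 1/4 --
  FD 6: (0,0) -> (6,0) [heading=0, draw]
  RT 90: heading 0 -> 270
  -- iteration 2/4 --
  FD 6: (6,0) -> (6,-6) [heading=270, draw]
  RT 90: heading 270 -> 180
  -- iteration 3/4 --
  FD 6: (6,-6) -> (0,-6) [heading=180, draw]
  RT 90: heading 180 -> 90
  -- iteration 4/4 --
  FD 6: (0,-6) -> (0,0) [heading=90, draw]
  RT 90: heading 90 -> 0
]
Final: pos=(0,0), heading=0, 4 segment(s) drawn

Start position: (0, 0)
Final position: (0, 0)
Distance = 0; < 1e-6 -> CLOSED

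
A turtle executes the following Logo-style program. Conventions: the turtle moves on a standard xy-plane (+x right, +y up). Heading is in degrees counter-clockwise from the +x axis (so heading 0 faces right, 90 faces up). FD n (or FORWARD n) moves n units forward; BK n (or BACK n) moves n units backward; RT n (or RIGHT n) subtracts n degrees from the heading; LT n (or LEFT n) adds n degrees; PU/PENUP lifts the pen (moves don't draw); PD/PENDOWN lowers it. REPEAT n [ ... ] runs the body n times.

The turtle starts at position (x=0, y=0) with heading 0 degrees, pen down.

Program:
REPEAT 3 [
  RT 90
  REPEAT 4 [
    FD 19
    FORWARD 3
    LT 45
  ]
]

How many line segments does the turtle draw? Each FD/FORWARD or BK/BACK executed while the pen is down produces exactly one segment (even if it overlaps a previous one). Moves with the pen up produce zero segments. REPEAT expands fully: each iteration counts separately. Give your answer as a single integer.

Answer: 24

Derivation:
Executing turtle program step by step:
Start: pos=(0,0), heading=0, pen down
REPEAT 3 [
  -- iteration 1/3 --
  RT 90: heading 0 -> 270
  REPEAT 4 [
    -- iteration 1/4 --
    FD 19: (0,0) -> (0,-19) [heading=270, draw]
    FD 3: (0,-19) -> (0,-22) [heading=270, draw]
    LT 45: heading 270 -> 315
    -- iteration 2/4 --
    FD 19: (0,-22) -> (13.435,-35.435) [heading=315, draw]
    FD 3: (13.435,-35.435) -> (15.556,-37.556) [heading=315, draw]
    LT 45: heading 315 -> 0
    -- iteration 3/4 --
    FD 19: (15.556,-37.556) -> (34.556,-37.556) [heading=0, draw]
    FD 3: (34.556,-37.556) -> (37.556,-37.556) [heading=0, draw]
    LT 45: heading 0 -> 45
    -- iteration 4/4 --
    FD 19: (37.556,-37.556) -> (50.991,-24.121) [heading=45, draw]
    FD 3: (50.991,-24.121) -> (53.113,-22) [heading=45, draw]
    LT 45: heading 45 -> 90
  ]
  -- iteration 2/3 --
  RT 90: heading 90 -> 0
  REPEAT 4 [
    -- iteration 1/4 --
    FD 19: (53.113,-22) -> (72.113,-22) [heading=0, draw]
    FD 3: (72.113,-22) -> (75.113,-22) [heading=0, draw]
    LT 45: heading 0 -> 45
    -- iteration 2/4 --
    FD 19: (75.113,-22) -> (88.548,-8.565) [heading=45, draw]
    FD 3: (88.548,-8.565) -> (90.669,-6.444) [heading=45, draw]
    LT 45: heading 45 -> 90
    -- iteration 3/4 --
    FD 19: (90.669,-6.444) -> (90.669,12.556) [heading=90, draw]
    FD 3: (90.669,12.556) -> (90.669,15.556) [heading=90, draw]
    LT 45: heading 90 -> 135
    -- iteration 4/4 --
    FD 19: (90.669,15.556) -> (77.234,28.991) [heading=135, draw]
    FD 3: (77.234,28.991) -> (75.113,31.113) [heading=135, draw]
    LT 45: heading 135 -> 180
  ]
  -- iteration 3/3 --
  RT 90: heading 180 -> 90
  REPEAT 4 [
    -- iteration 1/4 --
    FD 19: (75.113,31.113) -> (75.113,50.113) [heading=90, draw]
    FD 3: (75.113,50.113) -> (75.113,53.113) [heading=90, draw]
    LT 45: heading 90 -> 135
    -- iteration 2/4 --
    FD 19: (75.113,53.113) -> (61.678,66.548) [heading=135, draw]
    FD 3: (61.678,66.548) -> (59.556,68.669) [heading=135, draw]
    LT 45: heading 135 -> 180
    -- iteration 3/4 --
    FD 19: (59.556,68.669) -> (40.556,68.669) [heading=180, draw]
    FD 3: (40.556,68.669) -> (37.556,68.669) [heading=180, draw]
    LT 45: heading 180 -> 225
    -- iteration 4/4 --
    FD 19: (37.556,68.669) -> (24.121,55.234) [heading=225, draw]
    FD 3: (24.121,55.234) -> (22,53.113) [heading=225, draw]
    LT 45: heading 225 -> 270
  ]
]
Final: pos=(22,53.113), heading=270, 24 segment(s) drawn
Segments drawn: 24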